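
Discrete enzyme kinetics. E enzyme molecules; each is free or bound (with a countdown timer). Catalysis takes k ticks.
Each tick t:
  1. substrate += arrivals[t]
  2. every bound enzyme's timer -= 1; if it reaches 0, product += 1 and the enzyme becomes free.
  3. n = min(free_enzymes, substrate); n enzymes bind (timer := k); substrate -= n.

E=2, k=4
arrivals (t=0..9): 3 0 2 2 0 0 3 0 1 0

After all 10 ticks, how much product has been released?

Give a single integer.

Answer: 4

Derivation:
t=0: arr=3 -> substrate=1 bound=2 product=0
t=1: arr=0 -> substrate=1 bound=2 product=0
t=2: arr=2 -> substrate=3 bound=2 product=0
t=3: arr=2 -> substrate=5 bound=2 product=0
t=4: arr=0 -> substrate=3 bound=2 product=2
t=5: arr=0 -> substrate=3 bound=2 product=2
t=6: arr=3 -> substrate=6 bound=2 product=2
t=7: arr=0 -> substrate=6 bound=2 product=2
t=8: arr=1 -> substrate=5 bound=2 product=4
t=9: arr=0 -> substrate=5 bound=2 product=4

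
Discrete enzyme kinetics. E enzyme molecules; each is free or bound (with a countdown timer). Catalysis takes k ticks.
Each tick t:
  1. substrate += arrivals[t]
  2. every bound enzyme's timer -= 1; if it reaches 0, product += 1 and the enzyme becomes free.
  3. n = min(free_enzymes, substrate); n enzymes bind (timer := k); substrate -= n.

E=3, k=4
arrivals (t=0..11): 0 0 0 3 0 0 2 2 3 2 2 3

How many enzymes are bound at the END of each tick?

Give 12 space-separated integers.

t=0: arr=0 -> substrate=0 bound=0 product=0
t=1: arr=0 -> substrate=0 bound=0 product=0
t=2: arr=0 -> substrate=0 bound=0 product=0
t=3: arr=3 -> substrate=0 bound=3 product=0
t=4: arr=0 -> substrate=0 bound=3 product=0
t=5: arr=0 -> substrate=0 bound=3 product=0
t=6: arr=2 -> substrate=2 bound=3 product=0
t=7: arr=2 -> substrate=1 bound=3 product=3
t=8: arr=3 -> substrate=4 bound=3 product=3
t=9: arr=2 -> substrate=6 bound=3 product=3
t=10: arr=2 -> substrate=8 bound=3 product=3
t=11: arr=3 -> substrate=8 bound=3 product=6

Answer: 0 0 0 3 3 3 3 3 3 3 3 3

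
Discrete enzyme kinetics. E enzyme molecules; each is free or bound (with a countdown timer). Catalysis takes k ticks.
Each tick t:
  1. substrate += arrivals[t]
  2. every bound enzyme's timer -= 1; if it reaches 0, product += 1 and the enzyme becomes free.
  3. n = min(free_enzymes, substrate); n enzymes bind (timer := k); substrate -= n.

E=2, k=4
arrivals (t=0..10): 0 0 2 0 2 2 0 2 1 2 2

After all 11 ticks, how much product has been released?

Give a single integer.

t=0: arr=0 -> substrate=0 bound=0 product=0
t=1: arr=0 -> substrate=0 bound=0 product=0
t=2: arr=2 -> substrate=0 bound=2 product=0
t=3: arr=0 -> substrate=0 bound=2 product=0
t=4: arr=2 -> substrate=2 bound=2 product=0
t=5: arr=2 -> substrate=4 bound=2 product=0
t=6: arr=0 -> substrate=2 bound=2 product=2
t=7: arr=2 -> substrate=4 bound=2 product=2
t=8: arr=1 -> substrate=5 bound=2 product=2
t=9: arr=2 -> substrate=7 bound=2 product=2
t=10: arr=2 -> substrate=7 bound=2 product=4

Answer: 4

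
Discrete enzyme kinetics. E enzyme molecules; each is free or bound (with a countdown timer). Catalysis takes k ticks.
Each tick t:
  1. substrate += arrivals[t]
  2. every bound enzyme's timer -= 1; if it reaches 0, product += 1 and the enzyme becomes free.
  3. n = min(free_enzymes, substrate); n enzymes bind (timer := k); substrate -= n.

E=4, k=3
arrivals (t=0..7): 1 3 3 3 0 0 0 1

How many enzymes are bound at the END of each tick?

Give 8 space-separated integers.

Answer: 1 4 4 4 4 4 4 3

Derivation:
t=0: arr=1 -> substrate=0 bound=1 product=0
t=1: arr=3 -> substrate=0 bound=4 product=0
t=2: arr=3 -> substrate=3 bound=4 product=0
t=3: arr=3 -> substrate=5 bound=4 product=1
t=4: arr=0 -> substrate=2 bound=4 product=4
t=5: arr=0 -> substrate=2 bound=4 product=4
t=6: arr=0 -> substrate=1 bound=4 product=5
t=7: arr=1 -> substrate=0 bound=3 product=8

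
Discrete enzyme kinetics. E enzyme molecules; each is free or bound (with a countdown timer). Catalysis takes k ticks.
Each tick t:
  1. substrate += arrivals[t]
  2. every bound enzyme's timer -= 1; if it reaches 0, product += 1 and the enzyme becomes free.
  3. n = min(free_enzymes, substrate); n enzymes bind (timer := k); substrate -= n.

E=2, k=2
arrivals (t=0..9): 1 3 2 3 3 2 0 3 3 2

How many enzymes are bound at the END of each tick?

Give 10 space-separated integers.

Answer: 1 2 2 2 2 2 2 2 2 2

Derivation:
t=0: arr=1 -> substrate=0 bound=1 product=0
t=1: arr=3 -> substrate=2 bound=2 product=0
t=2: arr=2 -> substrate=3 bound=2 product=1
t=3: arr=3 -> substrate=5 bound=2 product=2
t=4: arr=3 -> substrate=7 bound=2 product=3
t=5: arr=2 -> substrate=8 bound=2 product=4
t=6: arr=0 -> substrate=7 bound=2 product=5
t=7: arr=3 -> substrate=9 bound=2 product=6
t=8: arr=3 -> substrate=11 bound=2 product=7
t=9: arr=2 -> substrate=12 bound=2 product=8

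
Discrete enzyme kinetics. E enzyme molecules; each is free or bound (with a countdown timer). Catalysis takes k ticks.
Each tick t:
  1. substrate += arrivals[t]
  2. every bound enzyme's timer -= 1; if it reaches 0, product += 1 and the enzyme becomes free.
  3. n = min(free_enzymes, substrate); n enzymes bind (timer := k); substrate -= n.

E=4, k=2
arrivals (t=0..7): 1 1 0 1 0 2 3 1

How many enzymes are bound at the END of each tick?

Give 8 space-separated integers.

t=0: arr=1 -> substrate=0 bound=1 product=0
t=1: arr=1 -> substrate=0 bound=2 product=0
t=2: arr=0 -> substrate=0 bound=1 product=1
t=3: arr=1 -> substrate=0 bound=1 product=2
t=4: arr=0 -> substrate=0 bound=1 product=2
t=5: arr=2 -> substrate=0 bound=2 product=3
t=6: arr=3 -> substrate=1 bound=4 product=3
t=7: arr=1 -> substrate=0 bound=4 product=5

Answer: 1 2 1 1 1 2 4 4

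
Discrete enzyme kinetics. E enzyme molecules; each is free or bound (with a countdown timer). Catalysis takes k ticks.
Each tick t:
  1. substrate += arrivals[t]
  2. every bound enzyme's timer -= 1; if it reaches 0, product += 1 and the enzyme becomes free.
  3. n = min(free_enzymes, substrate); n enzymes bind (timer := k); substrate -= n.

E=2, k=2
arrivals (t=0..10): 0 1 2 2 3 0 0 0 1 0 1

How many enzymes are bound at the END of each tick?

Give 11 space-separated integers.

Answer: 0 1 2 2 2 2 2 2 2 2 2

Derivation:
t=0: arr=0 -> substrate=0 bound=0 product=0
t=1: arr=1 -> substrate=0 bound=1 product=0
t=2: arr=2 -> substrate=1 bound=2 product=0
t=3: arr=2 -> substrate=2 bound=2 product=1
t=4: arr=3 -> substrate=4 bound=2 product=2
t=5: arr=0 -> substrate=3 bound=2 product=3
t=6: arr=0 -> substrate=2 bound=2 product=4
t=7: arr=0 -> substrate=1 bound=2 product=5
t=8: arr=1 -> substrate=1 bound=2 product=6
t=9: arr=0 -> substrate=0 bound=2 product=7
t=10: arr=1 -> substrate=0 bound=2 product=8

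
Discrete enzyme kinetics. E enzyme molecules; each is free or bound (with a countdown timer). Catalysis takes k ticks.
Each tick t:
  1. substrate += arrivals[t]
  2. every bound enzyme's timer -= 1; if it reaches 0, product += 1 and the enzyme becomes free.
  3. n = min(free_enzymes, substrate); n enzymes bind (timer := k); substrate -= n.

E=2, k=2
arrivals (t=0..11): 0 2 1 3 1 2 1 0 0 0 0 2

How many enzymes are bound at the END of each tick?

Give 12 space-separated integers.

t=0: arr=0 -> substrate=0 bound=0 product=0
t=1: arr=2 -> substrate=0 bound=2 product=0
t=2: arr=1 -> substrate=1 bound=2 product=0
t=3: arr=3 -> substrate=2 bound=2 product=2
t=4: arr=1 -> substrate=3 bound=2 product=2
t=5: arr=2 -> substrate=3 bound=2 product=4
t=6: arr=1 -> substrate=4 bound=2 product=4
t=7: arr=0 -> substrate=2 bound=2 product=6
t=8: arr=0 -> substrate=2 bound=2 product=6
t=9: arr=0 -> substrate=0 bound=2 product=8
t=10: arr=0 -> substrate=0 bound=2 product=8
t=11: arr=2 -> substrate=0 bound=2 product=10

Answer: 0 2 2 2 2 2 2 2 2 2 2 2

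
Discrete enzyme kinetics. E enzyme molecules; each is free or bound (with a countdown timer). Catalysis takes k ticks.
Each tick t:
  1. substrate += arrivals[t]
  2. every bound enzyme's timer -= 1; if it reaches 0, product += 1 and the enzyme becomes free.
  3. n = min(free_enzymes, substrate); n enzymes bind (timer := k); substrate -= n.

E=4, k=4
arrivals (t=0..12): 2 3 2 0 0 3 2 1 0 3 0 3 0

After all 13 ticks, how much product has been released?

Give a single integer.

Answer: 10

Derivation:
t=0: arr=2 -> substrate=0 bound=2 product=0
t=1: arr=3 -> substrate=1 bound=4 product=0
t=2: arr=2 -> substrate=3 bound=4 product=0
t=3: arr=0 -> substrate=3 bound=4 product=0
t=4: arr=0 -> substrate=1 bound=4 product=2
t=5: arr=3 -> substrate=2 bound=4 product=4
t=6: arr=2 -> substrate=4 bound=4 product=4
t=7: arr=1 -> substrate=5 bound=4 product=4
t=8: arr=0 -> substrate=3 bound=4 product=6
t=9: arr=3 -> substrate=4 bound=4 product=8
t=10: arr=0 -> substrate=4 bound=4 product=8
t=11: arr=3 -> substrate=7 bound=4 product=8
t=12: arr=0 -> substrate=5 bound=4 product=10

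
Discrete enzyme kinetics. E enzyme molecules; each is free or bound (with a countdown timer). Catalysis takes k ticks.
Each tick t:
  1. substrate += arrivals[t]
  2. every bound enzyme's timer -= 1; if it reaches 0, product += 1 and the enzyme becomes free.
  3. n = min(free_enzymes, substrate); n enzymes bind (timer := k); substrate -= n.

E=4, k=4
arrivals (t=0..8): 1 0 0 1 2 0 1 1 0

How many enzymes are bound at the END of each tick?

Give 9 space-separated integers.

t=0: arr=1 -> substrate=0 bound=1 product=0
t=1: arr=0 -> substrate=0 bound=1 product=0
t=2: arr=0 -> substrate=0 bound=1 product=0
t=3: arr=1 -> substrate=0 bound=2 product=0
t=4: arr=2 -> substrate=0 bound=3 product=1
t=5: arr=0 -> substrate=0 bound=3 product=1
t=6: arr=1 -> substrate=0 bound=4 product=1
t=7: arr=1 -> substrate=0 bound=4 product=2
t=8: arr=0 -> substrate=0 bound=2 product=4

Answer: 1 1 1 2 3 3 4 4 2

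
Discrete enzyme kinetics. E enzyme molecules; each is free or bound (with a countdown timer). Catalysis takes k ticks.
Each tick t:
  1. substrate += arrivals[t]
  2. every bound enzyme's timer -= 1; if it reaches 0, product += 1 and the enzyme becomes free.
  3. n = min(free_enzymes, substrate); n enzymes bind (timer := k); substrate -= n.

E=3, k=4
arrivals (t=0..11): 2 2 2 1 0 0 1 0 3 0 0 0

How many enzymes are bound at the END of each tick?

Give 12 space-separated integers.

Answer: 2 3 3 3 3 3 3 3 3 3 3 3

Derivation:
t=0: arr=2 -> substrate=0 bound=2 product=0
t=1: arr=2 -> substrate=1 bound=3 product=0
t=2: arr=2 -> substrate=3 bound=3 product=0
t=3: arr=1 -> substrate=4 bound=3 product=0
t=4: arr=0 -> substrate=2 bound=3 product=2
t=5: arr=0 -> substrate=1 bound=3 product=3
t=6: arr=1 -> substrate=2 bound=3 product=3
t=7: arr=0 -> substrate=2 bound=3 product=3
t=8: arr=3 -> substrate=3 bound=3 product=5
t=9: arr=0 -> substrate=2 bound=3 product=6
t=10: arr=0 -> substrate=2 bound=3 product=6
t=11: arr=0 -> substrate=2 bound=3 product=6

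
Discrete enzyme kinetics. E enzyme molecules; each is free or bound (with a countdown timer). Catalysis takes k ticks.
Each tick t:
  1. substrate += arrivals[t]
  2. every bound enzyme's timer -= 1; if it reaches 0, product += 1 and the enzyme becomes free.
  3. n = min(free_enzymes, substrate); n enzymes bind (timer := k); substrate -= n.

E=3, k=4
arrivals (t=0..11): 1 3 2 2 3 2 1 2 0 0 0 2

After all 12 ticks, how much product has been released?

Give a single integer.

Answer: 6

Derivation:
t=0: arr=1 -> substrate=0 bound=1 product=0
t=1: arr=3 -> substrate=1 bound=3 product=0
t=2: arr=2 -> substrate=3 bound=3 product=0
t=3: arr=2 -> substrate=5 bound=3 product=0
t=4: arr=3 -> substrate=7 bound=3 product=1
t=5: arr=2 -> substrate=7 bound=3 product=3
t=6: arr=1 -> substrate=8 bound=3 product=3
t=7: arr=2 -> substrate=10 bound=3 product=3
t=8: arr=0 -> substrate=9 bound=3 product=4
t=9: arr=0 -> substrate=7 bound=3 product=6
t=10: arr=0 -> substrate=7 bound=3 product=6
t=11: arr=2 -> substrate=9 bound=3 product=6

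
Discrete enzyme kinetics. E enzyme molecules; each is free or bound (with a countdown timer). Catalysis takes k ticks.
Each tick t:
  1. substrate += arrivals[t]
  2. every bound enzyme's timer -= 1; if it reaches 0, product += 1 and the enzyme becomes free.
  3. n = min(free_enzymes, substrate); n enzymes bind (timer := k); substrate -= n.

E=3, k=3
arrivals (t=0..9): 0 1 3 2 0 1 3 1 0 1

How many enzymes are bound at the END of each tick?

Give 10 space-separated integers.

Answer: 0 1 3 3 3 3 3 3 3 3

Derivation:
t=0: arr=0 -> substrate=0 bound=0 product=0
t=1: arr=1 -> substrate=0 bound=1 product=0
t=2: arr=3 -> substrate=1 bound=3 product=0
t=3: arr=2 -> substrate=3 bound=3 product=0
t=4: arr=0 -> substrate=2 bound=3 product=1
t=5: arr=1 -> substrate=1 bound=3 product=3
t=6: arr=3 -> substrate=4 bound=3 product=3
t=7: arr=1 -> substrate=4 bound=3 product=4
t=8: arr=0 -> substrate=2 bound=3 product=6
t=9: arr=1 -> substrate=3 bound=3 product=6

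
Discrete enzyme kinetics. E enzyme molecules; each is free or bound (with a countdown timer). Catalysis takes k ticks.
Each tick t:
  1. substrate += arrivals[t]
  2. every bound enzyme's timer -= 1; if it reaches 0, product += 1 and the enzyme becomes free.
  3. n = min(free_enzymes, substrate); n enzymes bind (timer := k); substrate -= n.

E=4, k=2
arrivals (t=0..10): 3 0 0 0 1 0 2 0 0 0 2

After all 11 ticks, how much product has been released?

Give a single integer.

t=0: arr=3 -> substrate=0 bound=3 product=0
t=1: arr=0 -> substrate=0 bound=3 product=0
t=2: arr=0 -> substrate=0 bound=0 product=3
t=3: arr=0 -> substrate=0 bound=0 product=3
t=4: arr=1 -> substrate=0 bound=1 product=3
t=5: arr=0 -> substrate=0 bound=1 product=3
t=6: arr=2 -> substrate=0 bound=2 product=4
t=7: arr=0 -> substrate=0 bound=2 product=4
t=8: arr=0 -> substrate=0 bound=0 product=6
t=9: arr=0 -> substrate=0 bound=0 product=6
t=10: arr=2 -> substrate=0 bound=2 product=6

Answer: 6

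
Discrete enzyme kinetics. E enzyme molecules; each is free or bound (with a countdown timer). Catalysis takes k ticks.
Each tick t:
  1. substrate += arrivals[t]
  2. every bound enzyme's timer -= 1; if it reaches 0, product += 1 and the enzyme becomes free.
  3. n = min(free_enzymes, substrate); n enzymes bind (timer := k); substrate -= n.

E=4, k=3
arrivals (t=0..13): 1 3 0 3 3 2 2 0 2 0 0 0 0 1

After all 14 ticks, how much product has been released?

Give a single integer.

t=0: arr=1 -> substrate=0 bound=1 product=0
t=1: arr=3 -> substrate=0 bound=4 product=0
t=2: arr=0 -> substrate=0 bound=4 product=0
t=3: arr=3 -> substrate=2 bound=4 product=1
t=4: arr=3 -> substrate=2 bound=4 product=4
t=5: arr=2 -> substrate=4 bound=4 product=4
t=6: arr=2 -> substrate=5 bound=4 product=5
t=7: arr=0 -> substrate=2 bound=4 product=8
t=8: arr=2 -> substrate=4 bound=4 product=8
t=9: arr=0 -> substrate=3 bound=4 product=9
t=10: arr=0 -> substrate=0 bound=4 product=12
t=11: arr=0 -> substrate=0 bound=4 product=12
t=12: arr=0 -> substrate=0 bound=3 product=13
t=13: arr=1 -> substrate=0 bound=1 product=16

Answer: 16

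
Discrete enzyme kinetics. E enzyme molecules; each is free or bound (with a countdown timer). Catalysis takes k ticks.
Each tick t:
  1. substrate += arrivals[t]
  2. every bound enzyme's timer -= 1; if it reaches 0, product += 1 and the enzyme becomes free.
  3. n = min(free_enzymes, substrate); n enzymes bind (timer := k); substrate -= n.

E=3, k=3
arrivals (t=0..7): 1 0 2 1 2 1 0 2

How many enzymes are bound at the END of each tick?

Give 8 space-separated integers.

t=0: arr=1 -> substrate=0 bound=1 product=0
t=1: arr=0 -> substrate=0 bound=1 product=0
t=2: arr=2 -> substrate=0 bound=3 product=0
t=3: arr=1 -> substrate=0 bound=3 product=1
t=4: arr=2 -> substrate=2 bound=3 product=1
t=5: arr=1 -> substrate=1 bound=3 product=3
t=6: arr=0 -> substrate=0 bound=3 product=4
t=7: arr=2 -> substrate=2 bound=3 product=4

Answer: 1 1 3 3 3 3 3 3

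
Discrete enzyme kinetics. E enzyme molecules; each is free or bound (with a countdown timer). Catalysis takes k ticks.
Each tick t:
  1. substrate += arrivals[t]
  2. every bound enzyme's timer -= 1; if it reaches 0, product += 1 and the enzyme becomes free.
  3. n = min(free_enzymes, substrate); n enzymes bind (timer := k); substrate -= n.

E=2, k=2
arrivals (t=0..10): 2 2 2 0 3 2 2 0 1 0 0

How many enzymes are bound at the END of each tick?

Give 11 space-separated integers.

t=0: arr=2 -> substrate=0 bound=2 product=0
t=1: arr=2 -> substrate=2 bound=2 product=0
t=2: arr=2 -> substrate=2 bound=2 product=2
t=3: arr=0 -> substrate=2 bound=2 product=2
t=4: arr=3 -> substrate=3 bound=2 product=4
t=5: arr=2 -> substrate=5 bound=2 product=4
t=6: arr=2 -> substrate=5 bound=2 product=6
t=7: arr=0 -> substrate=5 bound=2 product=6
t=8: arr=1 -> substrate=4 bound=2 product=8
t=9: arr=0 -> substrate=4 bound=2 product=8
t=10: arr=0 -> substrate=2 bound=2 product=10

Answer: 2 2 2 2 2 2 2 2 2 2 2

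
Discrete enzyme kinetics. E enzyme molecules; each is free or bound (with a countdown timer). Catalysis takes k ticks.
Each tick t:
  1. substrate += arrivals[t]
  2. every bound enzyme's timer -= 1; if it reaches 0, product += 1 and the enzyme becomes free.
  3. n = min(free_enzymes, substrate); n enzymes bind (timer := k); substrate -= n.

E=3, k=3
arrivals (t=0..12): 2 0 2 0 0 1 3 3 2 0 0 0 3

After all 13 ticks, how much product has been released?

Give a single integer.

t=0: arr=2 -> substrate=0 bound=2 product=0
t=1: arr=0 -> substrate=0 bound=2 product=0
t=2: arr=2 -> substrate=1 bound=3 product=0
t=3: arr=0 -> substrate=0 bound=2 product=2
t=4: arr=0 -> substrate=0 bound=2 product=2
t=5: arr=1 -> substrate=0 bound=2 product=3
t=6: arr=3 -> substrate=1 bound=3 product=4
t=7: arr=3 -> substrate=4 bound=3 product=4
t=8: arr=2 -> substrate=5 bound=3 product=5
t=9: arr=0 -> substrate=3 bound=3 product=7
t=10: arr=0 -> substrate=3 bound=3 product=7
t=11: arr=0 -> substrate=2 bound=3 product=8
t=12: arr=3 -> substrate=3 bound=3 product=10

Answer: 10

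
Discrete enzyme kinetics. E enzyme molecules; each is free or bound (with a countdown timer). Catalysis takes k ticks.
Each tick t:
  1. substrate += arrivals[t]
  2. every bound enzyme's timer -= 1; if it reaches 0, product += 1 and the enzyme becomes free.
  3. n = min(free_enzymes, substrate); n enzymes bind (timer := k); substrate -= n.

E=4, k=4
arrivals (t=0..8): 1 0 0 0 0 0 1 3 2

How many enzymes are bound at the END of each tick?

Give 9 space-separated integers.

Answer: 1 1 1 1 0 0 1 4 4

Derivation:
t=0: arr=1 -> substrate=0 bound=1 product=0
t=1: arr=0 -> substrate=0 bound=1 product=0
t=2: arr=0 -> substrate=0 bound=1 product=0
t=3: arr=0 -> substrate=0 bound=1 product=0
t=4: arr=0 -> substrate=0 bound=0 product=1
t=5: arr=0 -> substrate=0 bound=0 product=1
t=6: arr=1 -> substrate=0 bound=1 product=1
t=7: arr=3 -> substrate=0 bound=4 product=1
t=8: arr=2 -> substrate=2 bound=4 product=1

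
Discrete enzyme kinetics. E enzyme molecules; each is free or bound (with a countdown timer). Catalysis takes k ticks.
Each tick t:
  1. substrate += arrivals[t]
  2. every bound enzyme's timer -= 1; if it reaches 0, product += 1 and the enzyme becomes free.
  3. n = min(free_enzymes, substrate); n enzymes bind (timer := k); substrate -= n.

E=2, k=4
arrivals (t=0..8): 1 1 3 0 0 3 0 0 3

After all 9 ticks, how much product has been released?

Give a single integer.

t=0: arr=1 -> substrate=0 bound=1 product=0
t=1: arr=1 -> substrate=0 bound=2 product=0
t=2: arr=3 -> substrate=3 bound=2 product=0
t=3: arr=0 -> substrate=3 bound=2 product=0
t=4: arr=0 -> substrate=2 bound=2 product=1
t=5: arr=3 -> substrate=4 bound=2 product=2
t=6: arr=0 -> substrate=4 bound=2 product=2
t=7: arr=0 -> substrate=4 bound=2 product=2
t=8: arr=3 -> substrate=6 bound=2 product=3

Answer: 3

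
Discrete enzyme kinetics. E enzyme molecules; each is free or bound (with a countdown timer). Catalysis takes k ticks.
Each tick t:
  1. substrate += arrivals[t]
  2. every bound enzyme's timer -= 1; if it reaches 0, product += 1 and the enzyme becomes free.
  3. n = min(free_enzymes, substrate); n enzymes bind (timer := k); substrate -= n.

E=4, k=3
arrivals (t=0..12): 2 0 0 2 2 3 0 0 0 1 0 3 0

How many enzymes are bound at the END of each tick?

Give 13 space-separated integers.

Answer: 2 2 2 2 4 4 4 3 3 2 1 4 3

Derivation:
t=0: arr=2 -> substrate=0 bound=2 product=0
t=1: arr=0 -> substrate=0 bound=2 product=0
t=2: arr=0 -> substrate=0 bound=2 product=0
t=3: arr=2 -> substrate=0 bound=2 product=2
t=4: arr=2 -> substrate=0 bound=4 product=2
t=5: arr=3 -> substrate=3 bound=4 product=2
t=6: arr=0 -> substrate=1 bound=4 product=4
t=7: arr=0 -> substrate=0 bound=3 product=6
t=8: arr=0 -> substrate=0 bound=3 product=6
t=9: arr=1 -> substrate=0 bound=2 product=8
t=10: arr=0 -> substrate=0 bound=1 product=9
t=11: arr=3 -> substrate=0 bound=4 product=9
t=12: arr=0 -> substrate=0 bound=3 product=10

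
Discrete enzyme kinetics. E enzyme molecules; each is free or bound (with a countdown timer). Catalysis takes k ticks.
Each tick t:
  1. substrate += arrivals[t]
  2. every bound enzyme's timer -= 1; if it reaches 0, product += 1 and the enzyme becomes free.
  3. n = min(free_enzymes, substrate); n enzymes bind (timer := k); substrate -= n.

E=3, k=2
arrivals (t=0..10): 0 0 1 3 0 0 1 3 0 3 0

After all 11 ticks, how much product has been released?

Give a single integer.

Answer: 8

Derivation:
t=0: arr=0 -> substrate=0 bound=0 product=0
t=1: arr=0 -> substrate=0 bound=0 product=0
t=2: arr=1 -> substrate=0 bound=1 product=0
t=3: arr=3 -> substrate=1 bound=3 product=0
t=4: arr=0 -> substrate=0 bound=3 product=1
t=5: arr=0 -> substrate=0 bound=1 product=3
t=6: arr=1 -> substrate=0 bound=1 product=4
t=7: arr=3 -> substrate=1 bound=3 product=4
t=8: arr=0 -> substrate=0 bound=3 product=5
t=9: arr=3 -> substrate=1 bound=3 product=7
t=10: arr=0 -> substrate=0 bound=3 product=8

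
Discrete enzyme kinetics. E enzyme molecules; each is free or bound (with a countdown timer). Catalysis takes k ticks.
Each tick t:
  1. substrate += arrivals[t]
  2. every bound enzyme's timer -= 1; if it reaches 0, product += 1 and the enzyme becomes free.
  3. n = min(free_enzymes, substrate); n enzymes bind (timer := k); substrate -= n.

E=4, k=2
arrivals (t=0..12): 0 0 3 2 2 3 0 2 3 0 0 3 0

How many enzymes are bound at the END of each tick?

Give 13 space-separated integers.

Answer: 0 0 3 4 4 4 3 4 4 3 1 3 3

Derivation:
t=0: arr=0 -> substrate=0 bound=0 product=0
t=1: arr=0 -> substrate=0 bound=0 product=0
t=2: arr=3 -> substrate=0 bound=3 product=0
t=3: arr=2 -> substrate=1 bound=4 product=0
t=4: arr=2 -> substrate=0 bound=4 product=3
t=5: arr=3 -> substrate=2 bound=4 product=4
t=6: arr=0 -> substrate=0 bound=3 product=7
t=7: arr=2 -> substrate=0 bound=4 product=8
t=8: arr=3 -> substrate=1 bound=4 product=10
t=9: arr=0 -> substrate=0 bound=3 product=12
t=10: arr=0 -> substrate=0 bound=1 product=14
t=11: arr=3 -> substrate=0 bound=3 product=15
t=12: arr=0 -> substrate=0 bound=3 product=15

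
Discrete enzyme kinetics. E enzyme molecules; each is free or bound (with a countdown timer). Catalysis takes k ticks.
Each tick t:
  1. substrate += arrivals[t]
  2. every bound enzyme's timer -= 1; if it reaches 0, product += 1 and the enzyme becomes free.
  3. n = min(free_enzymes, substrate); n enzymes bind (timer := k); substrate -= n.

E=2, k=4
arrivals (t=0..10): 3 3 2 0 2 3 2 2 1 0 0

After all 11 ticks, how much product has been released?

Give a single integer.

Answer: 4

Derivation:
t=0: arr=3 -> substrate=1 bound=2 product=0
t=1: arr=3 -> substrate=4 bound=2 product=0
t=2: arr=2 -> substrate=6 bound=2 product=0
t=3: arr=0 -> substrate=6 bound=2 product=0
t=4: arr=2 -> substrate=6 bound=2 product=2
t=5: arr=3 -> substrate=9 bound=2 product=2
t=6: arr=2 -> substrate=11 bound=2 product=2
t=7: arr=2 -> substrate=13 bound=2 product=2
t=8: arr=1 -> substrate=12 bound=2 product=4
t=9: arr=0 -> substrate=12 bound=2 product=4
t=10: arr=0 -> substrate=12 bound=2 product=4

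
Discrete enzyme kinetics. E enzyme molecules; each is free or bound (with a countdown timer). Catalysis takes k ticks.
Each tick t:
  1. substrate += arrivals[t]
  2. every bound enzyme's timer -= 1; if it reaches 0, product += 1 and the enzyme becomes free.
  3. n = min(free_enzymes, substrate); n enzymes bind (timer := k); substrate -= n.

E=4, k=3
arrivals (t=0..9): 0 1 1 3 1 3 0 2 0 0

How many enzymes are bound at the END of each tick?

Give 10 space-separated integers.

t=0: arr=0 -> substrate=0 bound=0 product=0
t=1: arr=1 -> substrate=0 bound=1 product=0
t=2: arr=1 -> substrate=0 bound=2 product=0
t=3: arr=3 -> substrate=1 bound=4 product=0
t=4: arr=1 -> substrate=1 bound=4 product=1
t=5: arr=3 -> substrate=3 bound=4 product=2
t=6: arr=0 -> substrate=1 bound=4 product=4
t=7: arr=2 -> substrate=2 bound=4 product=5
t=8: arr=0 -> substrate=1 bound=4 product=6
t=9: arr=0 -> substrate=0 bound=3 product=8

Answer: 0 1 2 4 4 4 4 4 4 3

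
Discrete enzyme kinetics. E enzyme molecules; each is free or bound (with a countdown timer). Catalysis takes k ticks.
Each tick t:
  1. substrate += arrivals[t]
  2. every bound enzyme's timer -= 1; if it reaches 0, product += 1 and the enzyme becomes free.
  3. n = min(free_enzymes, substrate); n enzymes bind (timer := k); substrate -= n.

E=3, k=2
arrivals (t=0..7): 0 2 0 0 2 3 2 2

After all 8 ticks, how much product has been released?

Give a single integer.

t=0: arr=0 -> substrate=0 bound=0 product=0
t=1: arr=2 -> substrate=0 bound=2 product=0
t=2: arr=0 -> substrate=0 bound=2 product=0
t=3: arr=0 -> substrate=0 bound=0 product=2
t=4: arr=2 -> substrate=0 bound=2 product=2
t=5: arr=3 -> substrate=2 bound=3 product=2
t=6: arr=2 -> substrate=2 bound=3 product=4
t=7: arr=2 -> substrate=3 bound=3 product=5

Answer: 5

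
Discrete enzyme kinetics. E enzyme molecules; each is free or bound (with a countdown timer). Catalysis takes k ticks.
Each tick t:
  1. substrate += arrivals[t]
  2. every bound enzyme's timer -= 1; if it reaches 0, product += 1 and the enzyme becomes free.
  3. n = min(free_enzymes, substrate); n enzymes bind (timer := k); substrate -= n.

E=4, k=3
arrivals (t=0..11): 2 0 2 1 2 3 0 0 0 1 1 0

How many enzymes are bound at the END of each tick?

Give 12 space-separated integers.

t=0: arr=2 -> substrate=0 bound=2 product=0
t=1: arr=0 -> substrate=0 bound=2 product=0
t=2: arr=2 -> substrate=0 bound=4 product=0
t=3: arr=1 -> substrate=0 bound=3 product=2
t=4: arr=2 -> substrate=1 bound=4 product=2
t=5: arr=3 -> substrate=2 bound=4 product=4
t=6: arr=0 -> substrate=1 bound=4 product=5
t=7: arr=0 -> substrate=0 bound=4 product=6
t=8: arr=0 -> substrate=0 bound=2 product=8
t=9: arr=1 -> substrate=0 bound=2 product=9
t=10: arr=1 -> substrate=0 bound=2 product=10
t=11: arr=0 -> substrate=0 bound=2 product=10

Answer: 2 2 4 3 4 4 4 4 2 2 2 2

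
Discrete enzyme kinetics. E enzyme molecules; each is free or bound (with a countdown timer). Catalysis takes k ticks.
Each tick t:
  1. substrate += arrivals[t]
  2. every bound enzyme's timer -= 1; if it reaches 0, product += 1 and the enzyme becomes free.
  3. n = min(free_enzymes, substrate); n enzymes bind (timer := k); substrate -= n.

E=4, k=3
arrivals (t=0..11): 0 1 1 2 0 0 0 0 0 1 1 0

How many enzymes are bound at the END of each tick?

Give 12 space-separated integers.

t=0: arr=0 -> substrate=0 bound=0 product=0
t=1: arr=1 -> substrate=0 bound=1 product=0
t=2: arr=1 -> substrate=0 bound=2 product=0
t=3: arr=2 -> substrate=0 bound=4 product=0
t=4: arr=0 -> substrate=0 bound=3 product=1
t=5: arr=0 -> substrate=0 bound=2 product=2
t=6: arr=0 -> substrate=0 bound=0 product=4
t=7: arr=0 -> substrate=0 bound=0 product=4
t=8: arr=0 -> substrate=0 bound=0 product=4
t=9: arr=1 -> substrate=0 bound=1 product=4
t=10: arr=1 -> substrate=0 bound=2 product=4
t=11: arr=0 -> substrate=0 bound=2 product=4

Answer: 0 1 2 4 3 2 0 0 0 1 2 2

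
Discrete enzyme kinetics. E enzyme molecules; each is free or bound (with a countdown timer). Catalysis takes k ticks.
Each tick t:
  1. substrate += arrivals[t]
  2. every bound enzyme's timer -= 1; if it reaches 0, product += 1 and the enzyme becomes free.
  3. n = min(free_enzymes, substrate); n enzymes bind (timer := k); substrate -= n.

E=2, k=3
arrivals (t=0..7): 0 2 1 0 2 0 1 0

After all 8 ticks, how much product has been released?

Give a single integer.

t=0: arr=0 -> substrate=0 bound=0 product=0
t=1: arr=2 -> substrate=0 bound=2 product=0
t=2: arr=1 -> substrate=1 bound=2 product=0
t=3: arr=0 -> substrate=1 bound=2 product=0
t=4: arr=2 -> substrate=1 bound=2 product=2
t=5: arr=0 -> substrate=1 bound=2 product=2
t=6: arr=1 -> substrate=2 bound=2 product=2
t=7: arr=0 -> substrate=0 bound=2 product=4

Answer: 4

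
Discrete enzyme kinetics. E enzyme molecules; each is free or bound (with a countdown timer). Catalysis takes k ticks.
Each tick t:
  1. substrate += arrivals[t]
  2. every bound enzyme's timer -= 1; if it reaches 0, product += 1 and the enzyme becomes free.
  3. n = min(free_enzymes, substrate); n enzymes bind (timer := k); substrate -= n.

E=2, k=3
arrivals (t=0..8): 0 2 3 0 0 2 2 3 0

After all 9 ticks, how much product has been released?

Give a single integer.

Answer: 4

Derivation:
t=0: arr=0 -> substrate=0 bound=0 product=0
t=1: arr=2 -> substrate=0 bound=2 product=0
t=2: arr=3 -> substrate=3 bound=2 product=0
t=3: arr=0 -> substrate=3 bound=2 product=0
t=4: arr=0 -> substrate=1 bound=2 product=2
t=5: arr=2 -> substrate=3 bound=2 product=2
t=6: arr=2 -> substrate=5 bound=2 product=2
t=7: arr=3 -> substrate=6 bound=2 product=4
t=8: arr=0 -> substrate=6 bound=2 product=4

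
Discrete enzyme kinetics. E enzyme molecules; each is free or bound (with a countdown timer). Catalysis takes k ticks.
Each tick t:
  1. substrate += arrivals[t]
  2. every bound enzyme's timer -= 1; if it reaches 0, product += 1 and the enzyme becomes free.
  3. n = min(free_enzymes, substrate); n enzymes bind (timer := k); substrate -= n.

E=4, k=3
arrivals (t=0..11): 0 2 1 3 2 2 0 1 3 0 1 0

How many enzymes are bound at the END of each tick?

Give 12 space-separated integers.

t=0: arr=0 -> substrate=0 bound=0 product=0
t=1: arr=2 -> substrate=0 bound=2 product=0
t=2: arr=1 -> substrate=0 bound=3 product=0
t=3: arr=3 -> substrate=2 bound=4 product=0
t=4: arr=2 -> substrate=2 bound=4 product=2
t=5: arr=2 -> substrate=3 bound=4 product=3
t=6: arr=0 -> substrate=2 bound=4 product=4
t=7: arr=1 -> substrate=1 bound=4 product=6
t=8: arr=3 -> substrate=3 bound=4 product=7
t=9: arr=0 -> substrate=2 bound=4 product=8
t=10: arr=1 -> substrate=1 bound=4 product=10
t=11: arr=0 -> substrate=0 bound=4 product=11

Answer: 0 2 3 4 4 4 4 4 4 4 4 4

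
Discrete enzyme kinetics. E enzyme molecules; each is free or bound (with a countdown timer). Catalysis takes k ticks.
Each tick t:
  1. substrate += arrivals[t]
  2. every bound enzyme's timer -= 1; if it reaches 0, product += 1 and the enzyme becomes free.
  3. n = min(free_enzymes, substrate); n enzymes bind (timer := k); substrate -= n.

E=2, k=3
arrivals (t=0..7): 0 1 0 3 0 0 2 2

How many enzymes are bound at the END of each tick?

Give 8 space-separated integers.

Answer: 0 1 1 2 2 2 2 2

Derivation:
t=0: arr=0 -> substrate=0 bound=0 product=0
t=1: arr=1 -> substrate=0 bound=1 product=0
t=2: arr=0 -> substrate=0 bound=1 product=0
t=3: arr=3 -> substrate=2 bound=2 product=0
t=4: arr=0 -> substrate=1 bound=2 product=1
t=5: arr=0 -> substrate=1 bound=2 product=1
t=6: arr=2 -> substrate=2 bound=2 product=2
t=7: arr=2 -> substrate=3 bound=2 product=3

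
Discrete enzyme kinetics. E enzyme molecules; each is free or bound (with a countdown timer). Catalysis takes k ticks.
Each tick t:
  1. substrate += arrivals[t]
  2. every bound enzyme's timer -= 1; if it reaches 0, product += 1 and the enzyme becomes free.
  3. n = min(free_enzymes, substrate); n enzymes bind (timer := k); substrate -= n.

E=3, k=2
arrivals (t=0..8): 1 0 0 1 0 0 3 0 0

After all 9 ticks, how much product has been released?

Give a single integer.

Answer: 5

Derivation:
t=0: arr=1 -> substrate=0 bound=1 product=0
t=1: arr=0 -> substrate=0 bound=1 product=0
t=2: arr=0 -> substrate=0 bound=0 product=1
t=3: arr=1 -> substrate=0 bound=1 product=1
t=4: arr=0 -> substrate=0 bound=1 product=1
t=5: arr=0 -> substrate=0 bound=0 product=2
t=6: arr=3 -> substrate=0 bound=3 product=2
t=7: arr=0 -> substrate=0 bound=3 product=2
t=8: arr=0 -> substrate=0 bound=0 product=5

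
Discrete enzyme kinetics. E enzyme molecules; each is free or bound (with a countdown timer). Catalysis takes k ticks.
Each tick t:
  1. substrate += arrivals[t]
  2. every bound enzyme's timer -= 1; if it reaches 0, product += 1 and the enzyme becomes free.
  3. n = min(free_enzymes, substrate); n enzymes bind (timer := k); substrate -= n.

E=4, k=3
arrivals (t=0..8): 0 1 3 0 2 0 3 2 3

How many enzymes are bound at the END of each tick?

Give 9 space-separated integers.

t=0: arr=0 -> substrate=0 bound=0 product=0
t=1: arr=1 -> substrate=0 bound=1 product=0
t=2: arr=3 -> substrate=0 bound=4 product=0
t=3: arr=0 -> substrate=0 bound=4 product=0
t=4: arr=2 -> substrate=1 bound=4 product=1
t=5: arr=0 -> substrate=0 bound=2 product=4
t=6: arr=3 -> substrate=1 bound=4 product=4
t=7: arr=2 -> substrate=2 bound=4 product=5
t=8: arr=3 -> substrate=4 bound=4 product=6

Answer: 0 1 4 4 4 2 4 4 4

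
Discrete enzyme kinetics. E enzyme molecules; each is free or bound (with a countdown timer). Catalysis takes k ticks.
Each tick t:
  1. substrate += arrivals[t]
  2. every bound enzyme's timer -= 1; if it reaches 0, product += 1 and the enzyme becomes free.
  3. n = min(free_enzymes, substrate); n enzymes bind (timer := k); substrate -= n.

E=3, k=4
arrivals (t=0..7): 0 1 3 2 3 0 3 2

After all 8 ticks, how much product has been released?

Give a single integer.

Answer: 3

Derivation:
t=0: arr=0 -> substrate=0 bound=0 product=0
t=1: arr=1 -> substrate=0 bound=1 product=0
t=2: arr=3 -> substrate=1 bound=3 product=0
t=3: arr=2 -> substrate=3 bound=3 product=0
t=4: arr=3 -> substrate=6 bound=3 product=0
t=5: arr=0 -> substrate=5 bound=3 product=1
t=6: arr=3 -> substrate=6 bound=3 product=3
t=7: arr=2 -> substrate=8 bound=3 product=3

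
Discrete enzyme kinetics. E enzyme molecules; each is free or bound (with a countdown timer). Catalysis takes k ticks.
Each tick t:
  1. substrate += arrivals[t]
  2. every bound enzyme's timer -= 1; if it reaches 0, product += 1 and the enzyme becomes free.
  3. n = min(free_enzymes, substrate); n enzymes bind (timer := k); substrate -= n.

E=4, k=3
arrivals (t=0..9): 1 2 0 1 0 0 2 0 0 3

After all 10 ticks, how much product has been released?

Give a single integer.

Answer: 6

Derivation:
t=0: arr=1 -> substrate=0 bound=1 product=0
t=1: arr=2 -> substrate=0 bound=3 product=0
t=2: arr=0 -> substrate=0 bound=3 product=0
t=3: arr=1 -> substrate=0 bound=3 product=1
t=4: arr=0 -> substrate=0 bound=1 product=3
t=5: arr=0 -> substrate=0 bound=1 product=3
t=6: arr=2 -> substrate=0 bound=2 product=4
t=7: arr=0 -> substrate=0 bound=2 product=4
t=8: arr=0 -> substrate=0 bound=2 product=4
t=9: arr=3 -> substrate=0 bound=3 product=6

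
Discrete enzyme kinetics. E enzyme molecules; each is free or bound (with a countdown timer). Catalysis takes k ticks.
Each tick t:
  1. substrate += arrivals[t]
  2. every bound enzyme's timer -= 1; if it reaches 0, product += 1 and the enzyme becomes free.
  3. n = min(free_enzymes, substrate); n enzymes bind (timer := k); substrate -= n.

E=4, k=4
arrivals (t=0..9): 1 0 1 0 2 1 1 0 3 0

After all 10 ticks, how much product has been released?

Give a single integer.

t=0: arr=1 -> substrate=0 bound=1 product=0
t=1: arr=0 -> substrate=0 bound=1 product=0
t=2: arr=1 -> substrate=0 bound=2 product=0
t=3: arr=0 -> substrate=0 bound=2 product=0
t=4: arr=2 -> substrate=0 bound=3 product=1
t=5: arr=1 -> substrate=0 bound=4 product=1
t=6: arr=1 -> substrate=0 bound=4 product=2
t=7: arr=0 -> substrate=0 bound=4 product=2
t=8: arr=3 -> substrate=1 bound=4 product=4
t=9: arr=0 -> substrate=0 bound=4 product=5

Answer: 5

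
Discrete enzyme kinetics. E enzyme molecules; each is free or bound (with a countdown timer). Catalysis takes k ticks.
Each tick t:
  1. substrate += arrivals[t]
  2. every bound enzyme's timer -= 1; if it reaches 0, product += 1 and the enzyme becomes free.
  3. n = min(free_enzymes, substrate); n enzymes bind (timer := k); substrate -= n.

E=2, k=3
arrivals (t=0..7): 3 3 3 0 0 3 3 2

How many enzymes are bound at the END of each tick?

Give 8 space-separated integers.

Answer: 2 2 2 2 2 2 2 2

Derivation:
t=0: arr=3 -> substrate=1 bound=2 product=0
t=1: arr=3 -> substrate=4 bound=2 product=0
t=2: arr=3 -> substrate=7 bound=2 product=0
t=3: arr=0 -> substrate=5 bound=2 product=2
t=4: arr=0 -> substrate=5 bound=2 product=2
t=5: arr=3 -> substrate=8 bound=2 product=2
t=6: arr=3 -> substrate=9 bound=2 product=4
t=7: arr=2 -> substrate=11 bound=2 product=4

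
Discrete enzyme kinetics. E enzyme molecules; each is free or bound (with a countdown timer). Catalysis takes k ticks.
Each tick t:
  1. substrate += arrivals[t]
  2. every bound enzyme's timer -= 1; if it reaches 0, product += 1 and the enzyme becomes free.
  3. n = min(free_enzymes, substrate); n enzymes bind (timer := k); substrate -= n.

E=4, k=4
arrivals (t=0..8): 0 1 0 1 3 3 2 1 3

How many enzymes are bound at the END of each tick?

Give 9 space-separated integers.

Answer: 0 1 1 2 4 4 4 4 4

Derivation:
t=0: arr=0 -> substrate=0 bound=0 product=0
t=1: arr=1 -> substrate=0 bound=1 product=0
t=2: arr=0 -> substrate=0 bound=1 product=0
t=3: arr=1 -> substrate=0 bound=2 product=0
t=4: arr=3 -> substrate=1 bound=4 product=0
t=5: arr=3 -> substrate=3 bound=4 product=1
t=6: arr=2 -> substrate=5 bound=4 product=1
t=7: arr=1 -> substrate=5 bound=4 product=2
t=8: arr=3 -> substrate=6 bound=4 product=4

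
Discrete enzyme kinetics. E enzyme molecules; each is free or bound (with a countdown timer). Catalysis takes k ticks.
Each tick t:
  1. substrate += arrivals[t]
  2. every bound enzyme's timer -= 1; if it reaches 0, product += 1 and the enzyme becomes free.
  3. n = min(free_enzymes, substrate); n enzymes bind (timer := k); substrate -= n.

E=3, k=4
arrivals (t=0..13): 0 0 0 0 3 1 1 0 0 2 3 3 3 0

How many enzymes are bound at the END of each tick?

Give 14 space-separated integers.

Answer: 0 0 0 0 3 3 3 3 2 3 3 3 3 3

Derivation:
t=0: arr=0 -> substrate=0 bound=0 product=0
t=1: arr=0 -> substrate=0 bound=0 product=0
t=2: arr=0 -> substrate=0 bound=0 product=0
t=3: arr=0 -> substrate=0 bound=0 product=0
t=4: arr=3 -> substrate=0 bound=3 product=0
t=5: arr=1 -> substrate=1 bound=3 product=0
t=6: arr=1 -> substrate=2 bound=3 product=0
t=7: arr=0 -> substrate=2 bound=3 product=0
t=8: arr=0 -> substrate=0 bound=2 product=3
t=9: arr=2 -> substrate=1 bound=3 product=3
t=10: arr=3 -> substrate=4 bound=3 product=3
t=11: arr=3 -> substrate=7 bound=3 product=3
t=12: arr=3 -> substrate=8 bound=3 product=5
t=13: arr=0 -> substrate=7 bound=3 product=6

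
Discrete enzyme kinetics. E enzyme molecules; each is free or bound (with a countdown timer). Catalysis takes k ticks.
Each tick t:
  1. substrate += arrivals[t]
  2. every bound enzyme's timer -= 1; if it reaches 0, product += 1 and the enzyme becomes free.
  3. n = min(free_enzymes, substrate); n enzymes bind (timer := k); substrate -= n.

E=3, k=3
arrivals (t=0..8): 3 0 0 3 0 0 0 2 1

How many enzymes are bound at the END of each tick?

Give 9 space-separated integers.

Answer: 3 3 3 3 3 3 0 2 3

Derivation:
t=0: arr=3 -> substrate=0 bound=3 product=0
t=1: arr=0 -> substrate=0 bound=3 product=0
t=2: arr=0 -> substrate=0 bound=3 product=0
t=3: arr=3 -> substrate=0 bound=3 product=3
t=4: arr=0 -> substrate=0 bound=3 product=3
t=5: arr=0 -> substrate=0 bound=3 product=3
t=6: arr=0 -> substrate=0 bound=0 product=6
t=7: arr=2 -> substrate=0 bound=2 product=6
t=8: arr=1 -> substrate=0 bound=3 product=6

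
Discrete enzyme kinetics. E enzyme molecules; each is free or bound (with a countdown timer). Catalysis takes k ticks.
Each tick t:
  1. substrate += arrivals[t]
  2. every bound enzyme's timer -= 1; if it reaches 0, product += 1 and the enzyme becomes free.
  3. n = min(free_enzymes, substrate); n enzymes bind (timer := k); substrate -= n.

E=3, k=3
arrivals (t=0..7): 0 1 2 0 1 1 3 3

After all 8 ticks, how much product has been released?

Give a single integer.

Answer: 4

Derivation:
t=0: arr=0 -> substrate=0 bound=0 product=0
t=1: arr=1 -> substrate=0 bound=1 product=0
t=2: arr=2 -> substrate=0 bound=3 product=0
t=3: arr=0 -> substrate=0 bound=3 product=0
t=4: arr=1 -> substrate=0 bound=3 product=1
t=5: arr=1 -> substrate=0 bound=2 product=3
t=6: arr=3 -> substrate=2 bound=3 product=3
t=7: arr=3 -> substrate=4 bound=3 product=4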